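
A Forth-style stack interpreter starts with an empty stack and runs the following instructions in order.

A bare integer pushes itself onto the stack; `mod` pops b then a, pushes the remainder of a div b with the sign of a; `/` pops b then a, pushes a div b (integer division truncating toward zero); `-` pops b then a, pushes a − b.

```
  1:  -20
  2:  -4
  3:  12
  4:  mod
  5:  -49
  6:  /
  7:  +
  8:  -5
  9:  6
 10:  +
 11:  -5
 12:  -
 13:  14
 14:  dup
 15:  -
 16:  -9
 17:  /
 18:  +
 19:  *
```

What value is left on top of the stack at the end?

-20  -20
-4   -20 -4
12   -20 -4 12
mod  -20 -4
-49  -20 -4 -49
/    -20 0
+    -20
-5   -20 -5
6    -20 -5 6
+    -20 1
-5   -20 1 -5
-    -20 6
14   -20 6 14
dup  -20 6 14 14
-    -20 6 0
-9   -20 6 0 -9
/    -20 6 0
+    -20 6
*    -120

-120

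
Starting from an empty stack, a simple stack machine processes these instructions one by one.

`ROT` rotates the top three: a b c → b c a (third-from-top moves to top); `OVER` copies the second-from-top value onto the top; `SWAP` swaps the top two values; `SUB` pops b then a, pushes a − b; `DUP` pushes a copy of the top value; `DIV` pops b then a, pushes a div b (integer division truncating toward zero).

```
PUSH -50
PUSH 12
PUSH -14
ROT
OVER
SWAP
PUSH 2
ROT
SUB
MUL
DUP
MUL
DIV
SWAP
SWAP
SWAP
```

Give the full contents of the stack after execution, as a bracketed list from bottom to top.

[0, 12]

PUSH -50 -> [-50]
PUSH 12  -> [-50, 12]
PUSH -14 -> [-50, 12, -14]
ROT      -> [12, -14, -50]
OVER     -> [12, -14, -50, -14]
SWAP     -> [12, -14, -14, -50]
PUSH 2   -> [12, -14, -14, -50, 2]
ROT      -> [12, -14, -50, 2, -14]
SUB      -> [12, -14, -50, 16]
MUL      -> [12, -14, -800]
DUP      -> [12, -14, -800, -800]
MUL      -> [12, -14, 640000]
DIV      -> [12, 0]
SWAP     -> [0, 12]
SWAP     -> [12, 0]
SWAP     -> [0, 12]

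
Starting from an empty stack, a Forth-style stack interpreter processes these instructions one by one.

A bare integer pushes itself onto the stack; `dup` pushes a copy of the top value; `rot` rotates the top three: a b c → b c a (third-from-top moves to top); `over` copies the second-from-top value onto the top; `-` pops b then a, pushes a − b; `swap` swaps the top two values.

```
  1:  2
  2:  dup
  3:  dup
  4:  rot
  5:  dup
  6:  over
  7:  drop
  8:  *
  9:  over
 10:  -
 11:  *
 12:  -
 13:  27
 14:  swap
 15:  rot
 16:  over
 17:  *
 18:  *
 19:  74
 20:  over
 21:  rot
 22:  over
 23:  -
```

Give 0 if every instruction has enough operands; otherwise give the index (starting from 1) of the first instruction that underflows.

2    → [2]
dup  → [2, 2]
dup  → [2, 2, 2]
rot  → [2, 2, 2]
dup  → [2, 2, 2, 2]
over → [2, 2, 2, 2, 2]
drop → [2, 2, 2, 2]
*    → [2, 2, 4]
over → [2, 2, 4, 2]
-    → [2, 2, 2]
*    → [2, 4]
-    → [-2]
27   → [-2, 27]
swap → [27, -2]
rot  — needs 3 operands, stack has 2 → underflow

15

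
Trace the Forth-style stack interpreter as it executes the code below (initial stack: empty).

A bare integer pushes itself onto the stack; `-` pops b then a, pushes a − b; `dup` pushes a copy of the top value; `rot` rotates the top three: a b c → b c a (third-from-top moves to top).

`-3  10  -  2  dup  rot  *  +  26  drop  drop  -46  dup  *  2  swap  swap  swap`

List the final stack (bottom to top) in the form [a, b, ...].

-3   : [-3]
10   : [-3, 10]
-    : [-13]
2    : [-13, 2]
dup  : [-13, 2, 2]
rot  : [2, 2, -13]
*    : [2, -26]
+    : [-24]
26   : [-24, 26]
drop : [-24]
drop : []
-46  : [-46]
dup  : [-46, -46]
*    : [2116]
2    : [2116, 2]
swap : [2, 2116]
swap : [2116, 2]
swap : [2, 2116]

[2, 2116]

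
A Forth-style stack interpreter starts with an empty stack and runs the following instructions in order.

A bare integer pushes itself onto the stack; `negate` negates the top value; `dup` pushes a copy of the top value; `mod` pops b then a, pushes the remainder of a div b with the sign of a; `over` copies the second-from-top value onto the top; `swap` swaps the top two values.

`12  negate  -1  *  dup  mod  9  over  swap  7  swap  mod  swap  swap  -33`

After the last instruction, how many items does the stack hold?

12     → [12]
negate → [-12]
-1     → [-12, -1]
*      → [12]
dup    → [12, 12]
mod    → [0]
9      → [0, 9]
over   → [0, 9, 0]
swap   → [0, 0, 9]
7      → [0, 0, 9, 7]
swap   → [0, 0, 7, 9]
mod    → [0, 0, 7]
swap   → [0, 7, 0]
swap   → [0, 0, 7]
-33    → [0, 0, 7, -33]

4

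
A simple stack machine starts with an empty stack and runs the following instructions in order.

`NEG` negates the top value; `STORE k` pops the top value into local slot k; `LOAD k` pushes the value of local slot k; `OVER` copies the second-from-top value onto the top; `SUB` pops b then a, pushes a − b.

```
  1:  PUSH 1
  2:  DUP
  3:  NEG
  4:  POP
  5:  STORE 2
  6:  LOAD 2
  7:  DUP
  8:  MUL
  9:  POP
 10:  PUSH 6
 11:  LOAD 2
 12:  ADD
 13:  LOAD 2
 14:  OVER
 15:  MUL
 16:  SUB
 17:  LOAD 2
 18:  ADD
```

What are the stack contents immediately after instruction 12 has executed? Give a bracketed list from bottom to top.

[7]

PUSH 1   [1]
DUP      [1, 1]
NEG      [1, -1]
POP      [1]
STORE 2  []
LOAD 2   [1]
DUP      [1, 1]
MUL      [1]
POP      []
PUSH 6   [6]
LOAD 2   [6, 1]
ADD      [7]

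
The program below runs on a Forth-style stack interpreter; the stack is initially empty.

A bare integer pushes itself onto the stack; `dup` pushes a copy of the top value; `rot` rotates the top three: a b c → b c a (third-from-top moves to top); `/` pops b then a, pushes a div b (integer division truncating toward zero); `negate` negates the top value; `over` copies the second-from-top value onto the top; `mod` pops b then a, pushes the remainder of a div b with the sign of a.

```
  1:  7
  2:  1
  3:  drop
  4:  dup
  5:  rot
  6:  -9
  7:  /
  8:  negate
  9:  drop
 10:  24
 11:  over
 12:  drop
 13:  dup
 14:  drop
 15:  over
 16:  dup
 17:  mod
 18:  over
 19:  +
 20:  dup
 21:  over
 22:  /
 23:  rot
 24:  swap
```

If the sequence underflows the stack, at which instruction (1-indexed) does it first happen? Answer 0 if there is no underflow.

7     7
1     7 1
drop  7
dup   7 7
rot  — needs 3 operands, stack has 2 → underflow

5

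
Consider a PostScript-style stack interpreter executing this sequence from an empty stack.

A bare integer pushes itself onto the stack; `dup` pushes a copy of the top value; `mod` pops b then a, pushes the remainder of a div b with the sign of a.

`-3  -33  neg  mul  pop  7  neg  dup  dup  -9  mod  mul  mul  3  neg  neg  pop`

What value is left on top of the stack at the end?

-3   [-3]
-33  [-3, -33]
neg  [-3, 33]
mul  [-99]
pop  []
7    [7]
neg  [-7]
dup  [-7, -7]
dup  [-7, -7, -7]
-9   [-7, -7, -7, -9]
mod  [-7, -7, -7]
mul  [-7, 49]
mul  [-343]
3    [-343, 3]
neg  [-343, -3]
neg  [-343, 3]
pop  [-343]

-343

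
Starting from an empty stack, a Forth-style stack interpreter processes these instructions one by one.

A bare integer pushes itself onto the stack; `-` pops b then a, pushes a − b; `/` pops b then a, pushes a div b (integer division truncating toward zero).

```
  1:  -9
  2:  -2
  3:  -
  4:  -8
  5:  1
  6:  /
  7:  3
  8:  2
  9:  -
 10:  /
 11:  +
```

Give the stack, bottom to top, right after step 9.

[-7, -8, 1]

-9  [-9]
-2  [-9, -2]
-   [-7]
-8  [-7, -8]
1   [-7, -8, 1]
/   [-7, -8]
3   [-7, -8, 3]
2   [-7, -8, 3, 2]
-   [-7, -8, 1]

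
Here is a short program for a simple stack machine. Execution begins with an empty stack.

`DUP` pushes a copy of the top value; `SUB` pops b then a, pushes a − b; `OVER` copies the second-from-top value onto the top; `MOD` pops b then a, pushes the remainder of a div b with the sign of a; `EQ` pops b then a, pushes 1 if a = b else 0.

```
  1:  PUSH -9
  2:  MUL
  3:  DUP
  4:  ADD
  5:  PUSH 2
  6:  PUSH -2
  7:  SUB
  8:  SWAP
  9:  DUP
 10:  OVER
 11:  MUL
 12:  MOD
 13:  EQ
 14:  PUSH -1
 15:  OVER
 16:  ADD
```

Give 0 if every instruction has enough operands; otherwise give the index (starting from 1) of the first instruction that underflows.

2

PUSH -9  [-9]
MUL  — needs 2 operands, stack has 1 → underflow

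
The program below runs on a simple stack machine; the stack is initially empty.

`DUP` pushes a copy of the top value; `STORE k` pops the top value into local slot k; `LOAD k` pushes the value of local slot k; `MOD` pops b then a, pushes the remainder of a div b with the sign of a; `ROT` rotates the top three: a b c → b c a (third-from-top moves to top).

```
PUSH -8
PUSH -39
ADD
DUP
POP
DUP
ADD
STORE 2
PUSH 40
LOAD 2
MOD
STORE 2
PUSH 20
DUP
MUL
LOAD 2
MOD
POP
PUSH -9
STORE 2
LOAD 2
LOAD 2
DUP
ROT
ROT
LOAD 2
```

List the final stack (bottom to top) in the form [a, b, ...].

PUSH -8  -> -8
PUSH -39 -> -8 -39
ADD      -> -47
DUP      -> -47 -47
POP      -> -47
DUP      -> -47 -47
ADD      -> -94
STORE 2  -> (empty)
PUSH 40  -> 40
LOAD 2   -> 40 -94
MOD      -> 40
STORE 2  -> (empty)
PUSH 20  -> 20
DUP      -> 20 20
MUL      -> 400
LOAD 2   -> 400 40
MOD      -> 0
POP      -> (empty)
PUSH -9  -> -9
STORE 2  -> (empty)
LOAD 2   -> -9
LOAD 2   -> -9 -9
DUP      -> -9 -9 -9
ROT      -> -9 -9 -9
ROT      -> -9 -9 -9
LOAD 2   -> -9 -9 -9 -9

[-9, -9, -9, -9]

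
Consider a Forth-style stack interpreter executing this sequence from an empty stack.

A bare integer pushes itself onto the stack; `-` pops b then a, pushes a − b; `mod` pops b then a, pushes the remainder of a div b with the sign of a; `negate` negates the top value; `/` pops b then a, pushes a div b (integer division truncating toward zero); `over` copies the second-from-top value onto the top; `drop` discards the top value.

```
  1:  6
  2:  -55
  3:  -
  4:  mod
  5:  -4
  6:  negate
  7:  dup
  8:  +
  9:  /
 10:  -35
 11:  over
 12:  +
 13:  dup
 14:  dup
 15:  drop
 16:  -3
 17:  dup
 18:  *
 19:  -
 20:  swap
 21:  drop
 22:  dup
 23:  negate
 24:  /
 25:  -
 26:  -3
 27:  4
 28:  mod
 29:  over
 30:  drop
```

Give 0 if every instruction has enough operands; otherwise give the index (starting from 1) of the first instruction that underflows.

4

6   : 6
-55 : 6 -55
-   : 61
mod  — needs 2 operands, stack has 1 → underflow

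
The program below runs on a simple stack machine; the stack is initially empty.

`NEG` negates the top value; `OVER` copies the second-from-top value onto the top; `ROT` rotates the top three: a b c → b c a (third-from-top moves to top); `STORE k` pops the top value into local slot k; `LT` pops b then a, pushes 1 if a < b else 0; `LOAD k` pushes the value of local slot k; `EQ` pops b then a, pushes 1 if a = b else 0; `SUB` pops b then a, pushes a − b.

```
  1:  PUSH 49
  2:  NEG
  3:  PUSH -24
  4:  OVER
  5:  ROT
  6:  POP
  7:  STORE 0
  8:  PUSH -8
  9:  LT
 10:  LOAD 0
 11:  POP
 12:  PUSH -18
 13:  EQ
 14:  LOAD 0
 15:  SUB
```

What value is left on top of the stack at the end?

49

PUSH 49  -> 49
NEG      -> -49
PUSH -24 -> -49 -24
OVER     -> -49 -24 -49
ROT      -> -24 -49 -49
POP      -> -24 -49
STORE 0  -> -24
PUSH -8  -> -24 -8
LT       -> 1
LOAD 0   -> 1 -49
POP      -> 1
PUSH -18 -> 1 -18
EQ       -> 0
LOAD 0   -> 0 -49
SUB      -> 49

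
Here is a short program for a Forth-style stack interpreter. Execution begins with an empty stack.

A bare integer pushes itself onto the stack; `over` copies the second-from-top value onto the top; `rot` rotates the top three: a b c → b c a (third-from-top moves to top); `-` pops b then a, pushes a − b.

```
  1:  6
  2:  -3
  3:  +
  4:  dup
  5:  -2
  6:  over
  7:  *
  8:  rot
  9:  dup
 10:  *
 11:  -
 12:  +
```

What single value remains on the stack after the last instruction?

6     6
-3    6 -3
+     3
dup   3 3
-2    3 3 -2
over  3 3 -2 3
*     3 3 -6
rot   3 -6 3
dup   3 -6 3 3
*     3 -6 9
-     3 -15
+     -12

-12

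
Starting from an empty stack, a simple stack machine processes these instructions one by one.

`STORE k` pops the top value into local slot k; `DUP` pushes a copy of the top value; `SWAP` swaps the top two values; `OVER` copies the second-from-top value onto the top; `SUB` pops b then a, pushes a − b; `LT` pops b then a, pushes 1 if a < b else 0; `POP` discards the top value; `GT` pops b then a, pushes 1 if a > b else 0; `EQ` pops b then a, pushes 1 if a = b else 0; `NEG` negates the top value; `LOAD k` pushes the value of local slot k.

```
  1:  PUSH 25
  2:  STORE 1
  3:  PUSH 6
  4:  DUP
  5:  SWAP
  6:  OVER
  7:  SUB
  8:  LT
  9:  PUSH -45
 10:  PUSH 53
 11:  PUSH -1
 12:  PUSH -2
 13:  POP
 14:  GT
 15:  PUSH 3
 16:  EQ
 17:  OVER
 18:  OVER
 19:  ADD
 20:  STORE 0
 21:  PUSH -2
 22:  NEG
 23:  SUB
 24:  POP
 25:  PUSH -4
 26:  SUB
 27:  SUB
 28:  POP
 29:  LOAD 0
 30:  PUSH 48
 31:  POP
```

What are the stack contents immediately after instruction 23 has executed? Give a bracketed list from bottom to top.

[0, -45, -2]

PUSH 25  : [25]
STORE 1  : []
PUSH 6   : [6]
DUP      : [6, 6]
SWAP     : [6, 6]
OVER     : [6, 6, 6]
SUB      : [6, 0]
LT       : [0]
PUSH -45 : [0, -45]
PUSH 53  : [0, -45, 53]
PUSH -1  : [0, -45, 53, -1]
PUSH -2  : [0, -45, 53, -1, -2]
POP      : [0, -45, 53, -1]
GT       : [0, -45, 1]
PUSH 3   : [0, -45, 1, 3]
EQ       : [0, -45, 0]
OVER     : [0, -45, 0, -45]
OVER     : [0, -45, 0, -45, 0]
ADD      : [0, -45, 0, -45]
STORE 0  : [0, -45, 0]
PUSH -2  : [0, -45, 0, -2]
NEG      : [0, -45, 0, 2]
SUB      : [0, -45, -2]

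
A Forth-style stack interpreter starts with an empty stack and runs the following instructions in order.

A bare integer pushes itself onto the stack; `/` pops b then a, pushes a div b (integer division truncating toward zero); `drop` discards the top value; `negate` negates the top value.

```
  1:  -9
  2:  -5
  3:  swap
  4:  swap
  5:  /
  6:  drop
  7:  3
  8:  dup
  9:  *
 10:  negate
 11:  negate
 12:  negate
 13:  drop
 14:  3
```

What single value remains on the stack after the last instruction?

-9     : [-9]
-5     : [-9, -5]
swap   : [-5, -9]
swap   : [-9, -5]
/      : [1]
drop   : []
3      : [3]
dup    : [3, 3]
*      : [9]
negate : [-9]
negate : [9]
negate : [-9]
drop   : []
3      : [3]

3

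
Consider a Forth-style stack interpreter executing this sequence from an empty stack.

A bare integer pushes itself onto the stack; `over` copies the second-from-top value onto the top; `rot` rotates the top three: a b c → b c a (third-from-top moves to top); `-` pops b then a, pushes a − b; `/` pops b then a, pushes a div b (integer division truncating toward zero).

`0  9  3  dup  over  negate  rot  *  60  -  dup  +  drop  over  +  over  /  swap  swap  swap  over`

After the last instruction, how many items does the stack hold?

0       [0]
9       [0, 9]
3       [0, 9, 3]
dup     [0, 9, 3, 3]
over    [0, 9, 3, 3, 3]
negate  [0, 9, 3, 3, -3]
rot     [0, 9, 3, -3, 3]
*       [0, 9, 3, -9]
60      [0, 9, 3, -9, 60]
-       [0, 9, 3, -69]
dup     [0, 9, 3, -69, -69]
+       [0, 9, 3, -138]
drop    [0, 9, 3]
over    [0, 9, 3, 9]
+       [0, 9, 12]
over    [0, 9, 12, 9]
/       [0, 9, 1]
swap    [0, 1, 9]
swap    [0, 9, 1]
swap    [0, 1, 9]
over    [0, 1, 9, 1]

4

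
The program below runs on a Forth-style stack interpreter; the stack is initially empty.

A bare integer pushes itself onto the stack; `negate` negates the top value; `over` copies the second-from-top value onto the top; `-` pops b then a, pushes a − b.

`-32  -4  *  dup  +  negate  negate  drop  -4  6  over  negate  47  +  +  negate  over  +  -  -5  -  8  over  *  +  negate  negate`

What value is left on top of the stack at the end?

558

-32    -> -32
-4     -> -32 -4
*      -> 128
dup    -> 128 128
+      -> 256
negate -> -256
negate -> 256
drop   -> (empty)
-4     -> -4
6      -> -4 6
over   -> -4 6 -4
negate -> -4 6 4
47     -> -4 6 4 47
+      -> -4 6 51
+      -> -4 57
negate -> -4 -57
over   -> -4 -57 -4
+      -> -4 -61
-      -> 57
-5     -> 57 -5
-      -> 62
8      -> 62 8
over   -> 62 8 62
*      -> 62 496
+      -> 558
negate -> -558
negate -> 558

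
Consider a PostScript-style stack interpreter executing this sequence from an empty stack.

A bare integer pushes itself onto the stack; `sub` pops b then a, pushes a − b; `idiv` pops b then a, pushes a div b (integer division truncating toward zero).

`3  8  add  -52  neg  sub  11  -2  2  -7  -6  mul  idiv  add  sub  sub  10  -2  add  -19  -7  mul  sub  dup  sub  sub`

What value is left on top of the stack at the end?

-54

3     3
8     3 8
add   11
-52   11 -52
neg   11 52
sub   -41
11    -41 11
-2    -41 11 -2
2     -41 11 -2 2
-7    -41 11 -2 2 -7
-6    -41 11 -2 2 -7 -6
mul   -41 11 -2 2 42
idiv  -41 11 -2 0
add   -41 11 -2
sub   -41 13
sub   -54
10    -54 10
-2    -54 10 -2
add   -54 8
-19   -54 8 -19
-7    -54 8 -19 -7
mul   -54 8 133
sub   -54 -125
dup   -54 -125 -125
sub   -54 0
sub   -54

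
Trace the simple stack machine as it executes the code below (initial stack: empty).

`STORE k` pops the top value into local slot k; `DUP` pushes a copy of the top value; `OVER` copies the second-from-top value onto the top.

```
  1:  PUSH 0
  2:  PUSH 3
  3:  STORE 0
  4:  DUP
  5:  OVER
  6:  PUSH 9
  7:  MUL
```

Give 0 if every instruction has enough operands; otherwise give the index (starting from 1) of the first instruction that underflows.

PUSH 0  : [0]
PUSH 3  : [0, 3]
STORE 0 : [0]
DUP     : [0, 0]
OVER    : [0, 0, 0]
PUSH 9  : [0, 0, 0, 9]
MUL     : [0, 0, 0]

0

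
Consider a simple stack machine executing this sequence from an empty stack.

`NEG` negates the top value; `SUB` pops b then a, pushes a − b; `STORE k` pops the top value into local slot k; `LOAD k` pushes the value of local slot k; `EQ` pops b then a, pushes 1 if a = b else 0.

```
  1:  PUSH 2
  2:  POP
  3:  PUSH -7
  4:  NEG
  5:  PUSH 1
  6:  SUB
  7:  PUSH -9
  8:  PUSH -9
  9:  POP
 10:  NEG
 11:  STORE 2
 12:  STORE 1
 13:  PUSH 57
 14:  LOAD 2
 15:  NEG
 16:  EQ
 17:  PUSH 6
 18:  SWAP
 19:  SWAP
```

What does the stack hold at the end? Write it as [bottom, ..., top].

[0, 6]

PUSH 2  -> 2
POP     -> (empty)
PUSH -7 -> -7
NEG     -> 7
PUSH 1  -> 7 1
SUB     -> 6
PUSH -9 -> 6 -9
PUSH -9 -> 6 -9 -9
POP     -> 6 -9
NEG     -> 6 9
STORE 2 -> 6
STORE 1 -> (empty)
PUSH 57 -> 57
LOAD 2  -> 57 9
NEG     -> 57 -9
EQ      -> 0
PUSH 6  -> 0 6
SWAP    -> 6 0
SWAP    -> 0 6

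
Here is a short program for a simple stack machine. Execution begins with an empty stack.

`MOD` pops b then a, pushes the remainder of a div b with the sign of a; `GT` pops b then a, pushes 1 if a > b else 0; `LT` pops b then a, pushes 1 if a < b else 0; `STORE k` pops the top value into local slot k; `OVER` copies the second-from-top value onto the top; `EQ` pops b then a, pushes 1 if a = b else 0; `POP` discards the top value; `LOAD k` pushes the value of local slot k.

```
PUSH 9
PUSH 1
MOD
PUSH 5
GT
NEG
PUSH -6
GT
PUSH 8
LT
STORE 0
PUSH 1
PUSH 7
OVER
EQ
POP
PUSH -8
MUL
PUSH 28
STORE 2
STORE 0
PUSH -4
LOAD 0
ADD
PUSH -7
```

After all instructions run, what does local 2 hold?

28

PUSH 9   9
PUSH 1   9 1
MOD      0
PUSH 5   0 5
GT       0
NEG      0
PUSH -6  0 -6
GT       1
PUSH 8   1 8
LT       1
STORE 0  (empty)
PUSH 1   1
PUSH 7   1 7
OVER     1 7 1
EQ       1 0
POP      1
PUSH -8  1 -8
MUL      -8
PUSH 28  -8 28
STORE 2  -8
STORE 0  (empty)
PUSH -4  -4
LOAD 0   -4 -8
ADD      -12
PUSH -7  -12 -7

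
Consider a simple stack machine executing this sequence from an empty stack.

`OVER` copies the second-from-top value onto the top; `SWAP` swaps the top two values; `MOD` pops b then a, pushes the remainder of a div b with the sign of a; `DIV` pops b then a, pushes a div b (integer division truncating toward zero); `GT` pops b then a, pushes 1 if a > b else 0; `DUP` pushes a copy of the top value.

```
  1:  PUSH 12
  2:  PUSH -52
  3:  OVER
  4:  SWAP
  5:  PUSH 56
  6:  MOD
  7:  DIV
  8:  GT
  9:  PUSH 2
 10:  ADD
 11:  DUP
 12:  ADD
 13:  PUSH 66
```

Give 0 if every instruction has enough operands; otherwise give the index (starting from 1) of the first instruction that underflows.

PUSH 12  : [12]
PUSH -52 : [12, -52]
OVER     : [12, -52, 12]
SWAP     : [12, 12, -52]
PUSH 56  : [12, 12, -52, 56]
MOD      : [12, 12, -52]
DIV      : [12, 0]
GT       : [1]
PUSH 2   : [1, 2]
ADD      : [3]
DUP      : [3, 3]
ADD      : [6]
PUSH 66  : [6, 66]

0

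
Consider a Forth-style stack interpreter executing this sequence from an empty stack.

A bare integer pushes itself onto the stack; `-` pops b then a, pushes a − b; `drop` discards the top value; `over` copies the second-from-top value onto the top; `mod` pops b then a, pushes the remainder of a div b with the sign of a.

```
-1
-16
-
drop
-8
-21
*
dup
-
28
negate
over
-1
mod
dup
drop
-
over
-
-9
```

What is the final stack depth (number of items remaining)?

3

-1      -1
-16     -1 -16
-       15
drop    (empty)
-8      -8
-21     -8 -21
*       168
dup     168 168
-       0
28      0 28
negate  0 -28
over    0 -28 0
-1      0 -28 0 -1
mod     0 -28 0
dup     0 -28 0 0
drop    0 -28 0
-       0 -28
over    0 -28 0
-       0 -28
-9      0 -28 -9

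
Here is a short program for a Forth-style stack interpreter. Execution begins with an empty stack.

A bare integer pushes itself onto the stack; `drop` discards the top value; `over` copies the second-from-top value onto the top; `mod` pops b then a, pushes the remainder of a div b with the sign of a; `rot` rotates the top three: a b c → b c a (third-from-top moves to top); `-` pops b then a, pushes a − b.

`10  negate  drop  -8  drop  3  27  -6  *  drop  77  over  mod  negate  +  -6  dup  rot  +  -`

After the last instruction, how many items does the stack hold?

1

10     → 10
negate → -10
drop   → (empty)
-8     → -8
drop   → (empty)
3      → 3
27     → 3 27
-6     → 3 27 -6
*      → 3 -162
drop   → 3
77     → 3 77
over   → 3 77 3
mod    → 3 2
negate → 3 -2
+      → 1
-6     → 1 -6
dup    → 1 -6 -6
rot    → -6 -6 1
+      → -6 -5
-      → -1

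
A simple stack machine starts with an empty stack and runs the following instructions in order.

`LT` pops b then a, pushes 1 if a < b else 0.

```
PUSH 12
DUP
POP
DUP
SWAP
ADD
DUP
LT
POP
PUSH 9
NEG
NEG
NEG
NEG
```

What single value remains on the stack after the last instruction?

PUSH 12 → [12]
DUP     → [12, 12]
POP     → [12]
DUP     → [12, 12]
SWAP    → [12, 12]
ADD     → [24]
DUP     → [24, 24]
LT      → [0]
POP     → []
PUSH 9  → [9]
NEG     → [-9]
NEG     → [9]
NEG     → [-9]
NEG     → [9]

9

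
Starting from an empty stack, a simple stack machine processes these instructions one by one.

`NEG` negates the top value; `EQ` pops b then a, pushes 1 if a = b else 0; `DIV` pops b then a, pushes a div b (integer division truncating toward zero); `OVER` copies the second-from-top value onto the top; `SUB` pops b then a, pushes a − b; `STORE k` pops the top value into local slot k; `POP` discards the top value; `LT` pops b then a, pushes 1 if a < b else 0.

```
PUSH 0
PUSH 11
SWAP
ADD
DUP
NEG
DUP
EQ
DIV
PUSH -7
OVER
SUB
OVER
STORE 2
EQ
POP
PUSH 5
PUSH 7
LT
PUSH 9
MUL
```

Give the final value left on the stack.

9

PUSH 0  → [0]
PUSH 11 → [0, 11]
SWAP    → [11, 0]
ADD     → [11]
DUP     → [11, 11]
NEG     → [11, -11]
DUP     → [11, -11, -11]
EQ      → [11, 1]
DIV     → [11]
PUSH -7 → [11, -7]
OVER    → [11, -7, 11]
SUB     → [11, -18]
OVER    → [11, -18, 11]
STORE 2 → [11, -18]
EQ      → [0]
POP     → []
PUSH 5  → [5]
PUSH 7  → [5, 7]
LT      → [1]
PUSH 9  → [1, 9]
MUL     → [9]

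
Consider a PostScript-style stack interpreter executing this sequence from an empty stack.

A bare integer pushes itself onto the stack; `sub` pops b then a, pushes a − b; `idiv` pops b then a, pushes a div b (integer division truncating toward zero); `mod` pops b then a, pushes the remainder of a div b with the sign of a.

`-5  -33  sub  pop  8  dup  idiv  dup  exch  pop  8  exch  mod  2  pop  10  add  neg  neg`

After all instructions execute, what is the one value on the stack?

10

-5   → -5
-33  → -5 -33
sub  → 28
pop  → (empty)
8    → 8
dup  → 8 8
idiv → 1
dup  → 1 1
exch → 1 1
pop  → 1
8    → 1 8
exch → 8 1
mod  → 0
2    → 0 2
pop  → 0
10   → 0 10
add  → 10
neg  → -10
neg  → 10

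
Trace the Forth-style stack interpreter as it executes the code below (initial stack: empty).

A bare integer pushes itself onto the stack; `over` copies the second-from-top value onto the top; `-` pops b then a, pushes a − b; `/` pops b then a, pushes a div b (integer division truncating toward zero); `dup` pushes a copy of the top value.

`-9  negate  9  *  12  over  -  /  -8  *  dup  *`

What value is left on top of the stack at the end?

-9     : -9
negate : 9
9      : 9 9
*      : 81
12     : 81 12
over   : 81 12 81
-      : 81 -69
/      : -1
-8     : -1 -8
*      : 8
dup    : 8 8
*      : 64

64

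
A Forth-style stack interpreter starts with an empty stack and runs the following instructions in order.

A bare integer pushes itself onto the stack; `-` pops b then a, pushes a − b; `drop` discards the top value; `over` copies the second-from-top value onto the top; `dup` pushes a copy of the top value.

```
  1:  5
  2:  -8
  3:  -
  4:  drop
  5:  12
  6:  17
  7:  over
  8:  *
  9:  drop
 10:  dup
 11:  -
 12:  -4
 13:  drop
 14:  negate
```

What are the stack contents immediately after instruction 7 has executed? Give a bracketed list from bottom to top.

[12, 17, 12]

5    → [5]
-8   → [5, -8]
-    → [13]
drop → []
12   → [12]
17   → [12, 17]
over → [12, 17, 12]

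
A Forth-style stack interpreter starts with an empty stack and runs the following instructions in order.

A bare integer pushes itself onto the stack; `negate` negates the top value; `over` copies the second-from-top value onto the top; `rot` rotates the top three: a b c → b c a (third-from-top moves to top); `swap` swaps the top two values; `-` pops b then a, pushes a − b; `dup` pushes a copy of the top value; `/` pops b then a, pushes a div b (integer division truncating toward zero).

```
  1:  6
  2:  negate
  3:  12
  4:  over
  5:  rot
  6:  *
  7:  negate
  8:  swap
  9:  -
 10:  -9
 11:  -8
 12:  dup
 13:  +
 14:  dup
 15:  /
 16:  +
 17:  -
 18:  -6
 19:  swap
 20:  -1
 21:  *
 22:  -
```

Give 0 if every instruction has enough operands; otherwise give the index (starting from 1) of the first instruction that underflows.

0

6       [6]
negate  [-6]
12      [-6, 12]
over    [-6, 12, -6]
rot     [12, -6, -6]
*       [12, 36]
negate  [12, -36]
swap    [-36, 12]
-       [-48]
-9      [-48, -9]
-8      [-48, -9, -8]
dup     [-48, -9, -8, -8]
+       [-48, -9, -16]
dup     [-48, -9, -16, -16]
/       [-48, -9, 1]
+       [-48, -8]
-       [-40]
-6      [-40, -6]
swap    [-6, -40]
-1      [-6, -40, -1]
*       [-6, 40]
-       [-46]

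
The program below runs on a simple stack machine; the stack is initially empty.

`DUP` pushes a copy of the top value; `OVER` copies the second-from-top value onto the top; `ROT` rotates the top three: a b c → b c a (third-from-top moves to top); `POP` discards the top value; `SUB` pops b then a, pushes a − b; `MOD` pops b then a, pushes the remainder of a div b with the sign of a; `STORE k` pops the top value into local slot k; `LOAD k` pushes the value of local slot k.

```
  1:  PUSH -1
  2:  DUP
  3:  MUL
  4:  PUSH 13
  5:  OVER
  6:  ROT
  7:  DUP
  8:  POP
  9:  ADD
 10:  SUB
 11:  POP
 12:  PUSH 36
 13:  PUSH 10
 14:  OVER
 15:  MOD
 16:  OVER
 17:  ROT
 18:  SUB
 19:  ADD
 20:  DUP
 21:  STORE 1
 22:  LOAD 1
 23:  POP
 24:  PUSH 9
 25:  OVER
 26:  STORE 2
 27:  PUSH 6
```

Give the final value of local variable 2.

10

PUSH -1 : [-1]
DUP     : [-1, -1]
MUL     : [1]
PUSH 13 : [1, 13]
OVER    : [1, 13, 1]
ROT     : [13, 1, 1]
DUP     : [13, 1, 1, 1]
POP     : [13, 1, 1]
ADD     : [13, 2]
SUB     : [11]
POP     : []
PUSH 36 : [36]
PUSH 10 : [36, 10]
OVER    : [36, 10, 36]
MOD     : [36, 10]
OVER    : [36, 10, 36]
ROT     : [10, 36, 36]
SUB     : [10, 0]
ADD     : [10]
DUP     : [10, 10]
STORE 1 : [10]
LOAD 1  : [10, 10]
POP     : [10]
PUSH 9  : [10, 9]
OVER    : [10, 9, 10]
STORE 2 : [10, 9]
PUSH 6  : [10, 9, 6]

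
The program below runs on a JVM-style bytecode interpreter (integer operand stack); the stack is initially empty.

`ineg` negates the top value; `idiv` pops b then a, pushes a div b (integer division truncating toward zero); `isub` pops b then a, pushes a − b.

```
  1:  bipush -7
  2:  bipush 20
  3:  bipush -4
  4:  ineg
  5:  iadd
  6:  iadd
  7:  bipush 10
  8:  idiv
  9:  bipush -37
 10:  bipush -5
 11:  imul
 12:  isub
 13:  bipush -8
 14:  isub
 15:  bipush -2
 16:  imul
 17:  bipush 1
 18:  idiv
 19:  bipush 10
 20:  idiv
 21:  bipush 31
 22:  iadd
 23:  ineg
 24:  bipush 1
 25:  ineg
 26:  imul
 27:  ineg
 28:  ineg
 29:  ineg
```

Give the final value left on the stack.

-66

bipush -7  : [-7]
bipush 20  : [-7, 20]
bipush -4  : [-7, 20, -4]
ineg       : [-7, 20, 4]
iadd       : [-7, 24]
iadd       : [17]
bipush 10  : [17, 10]
idiv       : [1]
bipush -37 : [1, -37]
bipush -5  : [1, -37, -5]
imul       : [1, 185]
isub       : [-184]
bipush -8  : [-184, -8]
isub       : [-176]
bipush -2  : [-176, -2]
imul       : [352]
bipush 1   : [352, 1]
idiv       : [352]
bipush 10  : [352, 10]
idiv       : [35]
bipush 31  : [35, 31]
iadd       : [66]
ineg       : [-66]
bipush 1   : [-66, 1]
ineg       : [-66, -1]
imul       : [66]
ineg       : [-66]
ineg       : [66]
ineg       : [-66]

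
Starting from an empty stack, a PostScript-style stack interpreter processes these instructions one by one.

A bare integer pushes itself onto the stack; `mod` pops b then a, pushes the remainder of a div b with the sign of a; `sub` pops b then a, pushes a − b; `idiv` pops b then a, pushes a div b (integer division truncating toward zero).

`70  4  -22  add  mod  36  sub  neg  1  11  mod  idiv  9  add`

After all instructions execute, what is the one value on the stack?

70   → [70]
4    → [70, 4]
-22  → [70, 4, -22]
add  → [70, -18]
mod  → [16]
36   → [16, 36]
sub  → [-20]
neg  → [20]
1    → [20, 1]
11   → [20, 1, 11]
mod  → [20, 1]
idiv → [20]
9    → [20, 9]
add  → [29]

29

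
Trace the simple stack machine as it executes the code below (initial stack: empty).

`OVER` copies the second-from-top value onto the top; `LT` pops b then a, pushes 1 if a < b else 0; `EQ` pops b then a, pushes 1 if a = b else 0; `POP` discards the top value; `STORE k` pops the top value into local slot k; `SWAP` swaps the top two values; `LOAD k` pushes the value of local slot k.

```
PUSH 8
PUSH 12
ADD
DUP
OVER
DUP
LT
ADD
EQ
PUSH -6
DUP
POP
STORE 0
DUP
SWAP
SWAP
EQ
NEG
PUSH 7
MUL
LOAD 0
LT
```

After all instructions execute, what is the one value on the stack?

1

PUSH 8  -> 8
PUSH 12 -> 8 12
ADD     -> 20
DUP     -> 20 20
OVER    -> 20 20 20
DUP     -> 20 20 20 20
LT      -> 20 20 0
ADD     -> 20 20
EQ      -> 1
PUSH -6 -> 1 -6
DUP     -> 1 -6 -6
POP     -> 1 -6
STORE 0 -> 1
DUP     -> 1 1
SWAP    -> 1 1
SWAP    -> 1 1
EQ      -> 1
NEG     -> -1
PUSH 7  -> -1 7
MUL     -> -7
LOAD 0  -> -7 -6
LT      -> 1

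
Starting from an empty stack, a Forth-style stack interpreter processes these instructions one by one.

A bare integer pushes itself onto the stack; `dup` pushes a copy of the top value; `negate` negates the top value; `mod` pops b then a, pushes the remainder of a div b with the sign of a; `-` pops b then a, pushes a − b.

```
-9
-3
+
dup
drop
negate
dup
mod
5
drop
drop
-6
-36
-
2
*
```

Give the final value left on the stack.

60

-9     -> [-9]
-3     -> [-9, -3]
+      -> [-12]
dup    -> [-12, -12]
drop   -> [-12]
negate -> [12]
dup    -> [12, 12]
mod    -> [0]
5      -> [0, 5]
drop   -> [0]
drop   -> []
-6     -> [-6]
-36    -> [-6, -36]
-      -> [30]
2      -> [30, 2]
*      -> [60]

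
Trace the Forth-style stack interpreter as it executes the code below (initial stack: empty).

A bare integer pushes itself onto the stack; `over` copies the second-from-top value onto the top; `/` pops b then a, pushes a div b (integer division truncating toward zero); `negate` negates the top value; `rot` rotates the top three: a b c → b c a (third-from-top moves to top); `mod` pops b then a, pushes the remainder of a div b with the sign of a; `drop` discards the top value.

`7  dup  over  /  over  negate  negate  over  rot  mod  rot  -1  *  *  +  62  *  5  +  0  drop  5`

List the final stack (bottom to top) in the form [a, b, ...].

7      : 7
dup    : 7 7
over   : 7 7 7
/      : 7 1
over   : 7 1 7
negate : 7 1 -7
negate : 7 1 7
over   : 7 1 7 1
rot    : 7 7 1 1
mod    : 7 7 0
rot    : 7 0 7
-1     : 7 0 7 -1
*      : 7 0 -7
*      : 7 0
+      : 7
62     : 7 62
*      : 434
5      : 434 5
+      : 439
0      : 439 0
drop   : 439
5      : 439 5

[439, 5]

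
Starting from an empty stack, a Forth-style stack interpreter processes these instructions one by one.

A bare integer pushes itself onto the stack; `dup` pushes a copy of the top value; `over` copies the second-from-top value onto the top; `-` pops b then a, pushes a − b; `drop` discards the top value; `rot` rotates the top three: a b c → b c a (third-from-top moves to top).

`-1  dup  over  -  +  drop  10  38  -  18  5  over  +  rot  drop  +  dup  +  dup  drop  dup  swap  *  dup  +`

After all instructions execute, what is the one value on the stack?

13448

-1   -> -1
dup  -> -1 -1
over -> -1 -1 -1
-    -> -1 0
+    -> -1
drop -> (empty)
10   -> 10
38   -> 10 38
-    -> -28
18   -> -28 18
5    -> -28 18 5
over -> -28 18 5 18
+    -> -28 18 23
rot  -> 18 23 -28
drop -> 18 23
+    -> 41
dup  -> 41 41
+    -> 82
dup  -> 82 82
drop -> 82
dup  -> 82 82
swap -> 82 82
*    -> 6724
dup  -> 6724 6724
+    -> 13448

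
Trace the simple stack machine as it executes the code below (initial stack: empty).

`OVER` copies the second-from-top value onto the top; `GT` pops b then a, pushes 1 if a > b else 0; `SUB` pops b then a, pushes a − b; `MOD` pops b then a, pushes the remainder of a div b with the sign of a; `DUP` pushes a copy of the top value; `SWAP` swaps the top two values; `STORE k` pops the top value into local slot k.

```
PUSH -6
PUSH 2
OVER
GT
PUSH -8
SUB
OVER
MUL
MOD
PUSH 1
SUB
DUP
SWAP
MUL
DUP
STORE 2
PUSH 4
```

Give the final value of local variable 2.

PUSH -6  [-6]
PUSH 2   [-6, 2]
OVER     [-6, 2, -6]
GT       [-6, 1]
PUSH -8  [-6, 1, -8]
SUB      [-6, 9]
OVER     [-6, 9, -6]
MUL      [-6, -54]
MOD      [-6]
PUSH 1   [-6, 1]
SUB      [-7]
DUP      [-7, -7]
SWAP     [-7, -7]
MUL      [49]
DUP      [49, 49]
STORE 2  [49]
PUSH 4   [49, 4]

49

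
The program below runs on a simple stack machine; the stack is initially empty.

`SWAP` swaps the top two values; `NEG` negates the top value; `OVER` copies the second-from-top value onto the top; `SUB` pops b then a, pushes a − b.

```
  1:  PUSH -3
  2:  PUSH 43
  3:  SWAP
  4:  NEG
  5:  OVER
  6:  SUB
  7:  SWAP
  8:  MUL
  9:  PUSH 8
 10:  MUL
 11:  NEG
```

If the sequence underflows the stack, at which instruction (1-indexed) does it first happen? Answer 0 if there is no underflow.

0

PUSH -3 -> -3
PUSH 43 -> -3 43
SWAP    -> 43 -3
NEG     -> 43 3
OVER    -> 43 3 43
SUB     -> 43 -40
SWAP    -> -40 43
MUL     -> -1720
PUSH 8  -> -1720 8
MUL     -> -13760
NEG     -> 13760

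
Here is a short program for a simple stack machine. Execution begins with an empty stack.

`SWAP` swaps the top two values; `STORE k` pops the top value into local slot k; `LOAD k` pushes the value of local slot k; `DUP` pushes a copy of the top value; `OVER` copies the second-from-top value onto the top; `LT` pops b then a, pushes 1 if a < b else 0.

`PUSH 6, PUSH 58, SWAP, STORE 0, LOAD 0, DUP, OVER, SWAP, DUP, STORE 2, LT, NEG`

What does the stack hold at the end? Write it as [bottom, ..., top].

PUSH 6   6
PUSH 58  6 58
SWAP     58 6
STORE 0  58
LOAD 0   58 6
DUP      58 6 6
OVER     58 6 6 6
SWAP     58 6 6 6
DUP      58 6 6 6 6
STORE 2  58 6 6 6
LT       58 6 0
NEG      58 6 0

[58, 6, 0]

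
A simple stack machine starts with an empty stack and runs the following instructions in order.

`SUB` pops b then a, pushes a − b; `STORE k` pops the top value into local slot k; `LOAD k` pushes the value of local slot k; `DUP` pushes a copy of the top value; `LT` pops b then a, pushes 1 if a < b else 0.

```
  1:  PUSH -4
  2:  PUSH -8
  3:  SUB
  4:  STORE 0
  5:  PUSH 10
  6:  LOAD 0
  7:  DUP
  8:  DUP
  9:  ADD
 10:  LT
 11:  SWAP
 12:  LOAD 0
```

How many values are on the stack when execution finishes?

3

PUSH -4 : [-4]
PUSH -8 : [-4, -8]
SUB     : [4]
STORE 0 : []
PUSH 10 : [10]
LOAD 0  : [10, 4]
DUP     : [10, 4, 4]
DUP     : [10, 4, 4, 4]
ADD     : [10, 4, 8]
LT      : [10, 1]
SWAP    : [1, 10]
LOAD 0  : [1, 10, 4]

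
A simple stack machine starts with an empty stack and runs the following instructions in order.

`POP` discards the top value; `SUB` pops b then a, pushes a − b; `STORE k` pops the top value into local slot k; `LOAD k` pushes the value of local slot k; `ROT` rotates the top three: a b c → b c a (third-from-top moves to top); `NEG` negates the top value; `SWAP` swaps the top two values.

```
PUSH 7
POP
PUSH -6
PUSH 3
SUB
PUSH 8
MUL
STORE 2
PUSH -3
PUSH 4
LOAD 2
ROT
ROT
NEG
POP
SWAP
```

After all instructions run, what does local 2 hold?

PUSH 7  : 7
POP     : (empty)
PUSH -6 : -6
PUSH 3  : -6 3
SUB     : -9
PUSH 8  : -9 8
MUL     : -72
STORE 2 : (empty)
PUSH -3 : -3
PUSH 4  : -3 4
LOAD 2  : -3 4 -72
ROT     : 4 -72 -3
ROT     : -72 -3 4
NEG     : -72 -3 -4
POP     : -72 -3
SWAP    : -3 -72

-72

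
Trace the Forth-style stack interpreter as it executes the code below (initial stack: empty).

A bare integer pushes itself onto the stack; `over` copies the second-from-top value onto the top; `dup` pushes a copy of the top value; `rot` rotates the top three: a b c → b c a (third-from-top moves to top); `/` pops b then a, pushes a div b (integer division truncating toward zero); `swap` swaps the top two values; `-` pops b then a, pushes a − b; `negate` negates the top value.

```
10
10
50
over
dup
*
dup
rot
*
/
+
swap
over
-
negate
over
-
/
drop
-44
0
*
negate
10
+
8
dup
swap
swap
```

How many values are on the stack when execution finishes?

3

10     → 10
10     → 10 10
50     → 10 10 50
over   → 10 10 50 10
dup    → 10 10 50 10 10
*      → 10 10 50 100
dup    → 10 10 50 100 100
rot    → 10 10 100 100 50
*      → 10 10 100 5000
/      → 10 10 0
+      → 10 10
swap   → 10 10
over   → 10 10 10
-      → 10 0
negate → 10 0
over   → 10 0 10
-      → 10 -10
/      → -1
drop   → (empty)
-44    → -44
0      → -44 0
*      → 0
negate → 0
10     → 0 10
+      → 10
8      → 10 8
dup    → 10 8 8
swap   → 10 8 8
swap   → 10 8 8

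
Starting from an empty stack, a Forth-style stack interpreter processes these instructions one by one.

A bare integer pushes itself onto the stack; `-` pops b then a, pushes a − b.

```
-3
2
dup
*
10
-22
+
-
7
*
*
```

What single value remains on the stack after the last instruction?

-336

-3   [-3]
2    [-3, 2]
dup  [-3, 2, 2]
*    [-3, 4]
10   [-3, 4, 10]
-22  [-3, 4, 10, -22]
+    [-3, 4, -12]
-    [-3, 16]
7    [-3, 16, 7]
*    [-3, 112]
*    [-336]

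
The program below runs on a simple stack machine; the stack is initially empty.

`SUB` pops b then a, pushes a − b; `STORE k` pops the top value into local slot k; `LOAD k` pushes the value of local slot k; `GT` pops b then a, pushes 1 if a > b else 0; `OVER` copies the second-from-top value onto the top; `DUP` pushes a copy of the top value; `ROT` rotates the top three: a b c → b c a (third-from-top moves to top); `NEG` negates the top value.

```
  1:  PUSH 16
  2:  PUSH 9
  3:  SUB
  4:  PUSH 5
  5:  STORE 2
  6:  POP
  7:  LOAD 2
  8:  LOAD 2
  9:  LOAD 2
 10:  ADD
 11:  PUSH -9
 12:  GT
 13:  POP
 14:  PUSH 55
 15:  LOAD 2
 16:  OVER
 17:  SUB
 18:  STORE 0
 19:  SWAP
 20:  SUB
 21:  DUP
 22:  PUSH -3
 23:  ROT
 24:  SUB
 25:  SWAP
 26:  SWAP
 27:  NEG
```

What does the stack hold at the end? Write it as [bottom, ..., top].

[50, 53]

PUSH 16  16
PUSH 9   16 9
SUB      7
PUSH 5   7 5
STORE 2  7
POP      (empty)
LOAD 2   5
LOAD 2   5 5
LOAD 2   5 5 5
ADD      5 10
PUSH -9  5 10 -9
GT       5 1
POP      5
PUSH 55  5 55
LOAD 2   5 55 5
OVER     5 55 5 55
SUB      5 55 -50
STORE 0  5 55
SWAP     55 5
SUB      50
DUP      50 50
PUSH -3  50 50 -3
ROT      50 -3 50
SUB      50 -53
SWAP     -53 50
SWAP     50 -53
NEG      50 53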